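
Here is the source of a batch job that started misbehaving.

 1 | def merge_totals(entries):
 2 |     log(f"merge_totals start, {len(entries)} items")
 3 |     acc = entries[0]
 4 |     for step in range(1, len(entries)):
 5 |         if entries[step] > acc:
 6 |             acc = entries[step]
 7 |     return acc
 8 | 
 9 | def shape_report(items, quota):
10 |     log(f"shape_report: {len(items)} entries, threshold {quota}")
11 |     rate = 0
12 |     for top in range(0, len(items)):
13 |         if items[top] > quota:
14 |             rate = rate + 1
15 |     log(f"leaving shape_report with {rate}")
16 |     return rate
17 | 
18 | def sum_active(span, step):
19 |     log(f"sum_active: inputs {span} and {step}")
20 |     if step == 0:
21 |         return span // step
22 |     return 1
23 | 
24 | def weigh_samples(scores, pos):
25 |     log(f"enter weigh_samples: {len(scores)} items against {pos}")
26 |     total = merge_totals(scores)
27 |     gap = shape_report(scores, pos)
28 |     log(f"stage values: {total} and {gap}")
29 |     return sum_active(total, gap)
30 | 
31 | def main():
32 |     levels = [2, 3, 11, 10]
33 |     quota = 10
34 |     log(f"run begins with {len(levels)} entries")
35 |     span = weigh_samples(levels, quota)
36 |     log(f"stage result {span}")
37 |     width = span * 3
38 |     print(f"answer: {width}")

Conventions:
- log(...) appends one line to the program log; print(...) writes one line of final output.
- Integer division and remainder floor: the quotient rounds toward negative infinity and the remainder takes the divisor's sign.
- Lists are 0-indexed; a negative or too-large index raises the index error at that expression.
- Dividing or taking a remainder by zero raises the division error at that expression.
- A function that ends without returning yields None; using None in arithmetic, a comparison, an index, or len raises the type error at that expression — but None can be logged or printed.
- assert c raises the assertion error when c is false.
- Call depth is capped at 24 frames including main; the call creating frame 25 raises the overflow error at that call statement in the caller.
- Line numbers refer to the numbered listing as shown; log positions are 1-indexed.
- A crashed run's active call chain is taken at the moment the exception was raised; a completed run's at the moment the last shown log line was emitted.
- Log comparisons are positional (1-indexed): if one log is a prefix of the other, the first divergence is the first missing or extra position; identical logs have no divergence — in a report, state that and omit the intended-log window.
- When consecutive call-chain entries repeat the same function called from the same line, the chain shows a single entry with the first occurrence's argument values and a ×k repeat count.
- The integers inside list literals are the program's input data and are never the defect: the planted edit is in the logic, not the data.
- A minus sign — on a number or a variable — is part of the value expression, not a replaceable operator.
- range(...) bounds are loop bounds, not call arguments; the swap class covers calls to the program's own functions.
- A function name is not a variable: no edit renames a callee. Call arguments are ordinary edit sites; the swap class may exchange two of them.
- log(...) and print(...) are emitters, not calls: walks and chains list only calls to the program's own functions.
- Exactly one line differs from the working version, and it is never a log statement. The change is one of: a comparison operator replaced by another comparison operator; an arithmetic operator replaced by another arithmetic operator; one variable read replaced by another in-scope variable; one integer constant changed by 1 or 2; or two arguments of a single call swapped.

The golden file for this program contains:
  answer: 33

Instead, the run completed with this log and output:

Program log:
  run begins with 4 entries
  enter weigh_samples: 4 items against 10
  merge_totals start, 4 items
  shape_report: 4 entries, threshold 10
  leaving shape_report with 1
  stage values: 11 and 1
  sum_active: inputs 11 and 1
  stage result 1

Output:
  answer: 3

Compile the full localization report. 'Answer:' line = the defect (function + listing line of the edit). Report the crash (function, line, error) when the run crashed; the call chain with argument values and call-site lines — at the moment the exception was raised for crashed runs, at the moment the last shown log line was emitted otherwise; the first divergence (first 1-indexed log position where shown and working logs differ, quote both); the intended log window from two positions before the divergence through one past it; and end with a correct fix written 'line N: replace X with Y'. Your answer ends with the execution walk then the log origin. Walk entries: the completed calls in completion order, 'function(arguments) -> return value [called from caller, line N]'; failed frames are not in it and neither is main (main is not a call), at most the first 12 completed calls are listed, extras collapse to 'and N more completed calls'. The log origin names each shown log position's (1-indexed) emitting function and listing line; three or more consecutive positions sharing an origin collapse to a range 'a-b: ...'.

Answer: the defect is in sum_active at line 20.
Key observation: Position 8 is the first bad log line: 'stage result 1' should read 'stage result 11'.
Call chain: main.
First divergence: position 8; shown 'stage result 1' vs intended 'stage result 11'.
Intended log window:
  6: stage values: 11 and 1
  7: sum_active: inputs 11 and 1
  8: stage result 11
Execution walk:
  merge_totals([2, 3, 11, 10]) -> 11  [called from weigh_samples, line 26]
  shape_report([2, 3, 11, 10], 10) -> 1  [called from weigh_samples, line 27]
  sum_active(11, 1) -> 1  [called from weigh_samples, line 29]
  weigh_samples([2, 3, 11, 10], 10) -> 1  [called from main, line 35]
Log line origins:
  1: logged in main at line 34
  2: logged in weigh_samples at line 25
  3: logged in merge_totals at line 2
  4: logged in shape_report at line 10
  5: logged in shape_report at line 15
  6: logged in weigh_samples at line 28
  7: logged in sum_active at line 19
  8: logged in main at line 36
A correct fix: line 20: replace `==` with `!=`.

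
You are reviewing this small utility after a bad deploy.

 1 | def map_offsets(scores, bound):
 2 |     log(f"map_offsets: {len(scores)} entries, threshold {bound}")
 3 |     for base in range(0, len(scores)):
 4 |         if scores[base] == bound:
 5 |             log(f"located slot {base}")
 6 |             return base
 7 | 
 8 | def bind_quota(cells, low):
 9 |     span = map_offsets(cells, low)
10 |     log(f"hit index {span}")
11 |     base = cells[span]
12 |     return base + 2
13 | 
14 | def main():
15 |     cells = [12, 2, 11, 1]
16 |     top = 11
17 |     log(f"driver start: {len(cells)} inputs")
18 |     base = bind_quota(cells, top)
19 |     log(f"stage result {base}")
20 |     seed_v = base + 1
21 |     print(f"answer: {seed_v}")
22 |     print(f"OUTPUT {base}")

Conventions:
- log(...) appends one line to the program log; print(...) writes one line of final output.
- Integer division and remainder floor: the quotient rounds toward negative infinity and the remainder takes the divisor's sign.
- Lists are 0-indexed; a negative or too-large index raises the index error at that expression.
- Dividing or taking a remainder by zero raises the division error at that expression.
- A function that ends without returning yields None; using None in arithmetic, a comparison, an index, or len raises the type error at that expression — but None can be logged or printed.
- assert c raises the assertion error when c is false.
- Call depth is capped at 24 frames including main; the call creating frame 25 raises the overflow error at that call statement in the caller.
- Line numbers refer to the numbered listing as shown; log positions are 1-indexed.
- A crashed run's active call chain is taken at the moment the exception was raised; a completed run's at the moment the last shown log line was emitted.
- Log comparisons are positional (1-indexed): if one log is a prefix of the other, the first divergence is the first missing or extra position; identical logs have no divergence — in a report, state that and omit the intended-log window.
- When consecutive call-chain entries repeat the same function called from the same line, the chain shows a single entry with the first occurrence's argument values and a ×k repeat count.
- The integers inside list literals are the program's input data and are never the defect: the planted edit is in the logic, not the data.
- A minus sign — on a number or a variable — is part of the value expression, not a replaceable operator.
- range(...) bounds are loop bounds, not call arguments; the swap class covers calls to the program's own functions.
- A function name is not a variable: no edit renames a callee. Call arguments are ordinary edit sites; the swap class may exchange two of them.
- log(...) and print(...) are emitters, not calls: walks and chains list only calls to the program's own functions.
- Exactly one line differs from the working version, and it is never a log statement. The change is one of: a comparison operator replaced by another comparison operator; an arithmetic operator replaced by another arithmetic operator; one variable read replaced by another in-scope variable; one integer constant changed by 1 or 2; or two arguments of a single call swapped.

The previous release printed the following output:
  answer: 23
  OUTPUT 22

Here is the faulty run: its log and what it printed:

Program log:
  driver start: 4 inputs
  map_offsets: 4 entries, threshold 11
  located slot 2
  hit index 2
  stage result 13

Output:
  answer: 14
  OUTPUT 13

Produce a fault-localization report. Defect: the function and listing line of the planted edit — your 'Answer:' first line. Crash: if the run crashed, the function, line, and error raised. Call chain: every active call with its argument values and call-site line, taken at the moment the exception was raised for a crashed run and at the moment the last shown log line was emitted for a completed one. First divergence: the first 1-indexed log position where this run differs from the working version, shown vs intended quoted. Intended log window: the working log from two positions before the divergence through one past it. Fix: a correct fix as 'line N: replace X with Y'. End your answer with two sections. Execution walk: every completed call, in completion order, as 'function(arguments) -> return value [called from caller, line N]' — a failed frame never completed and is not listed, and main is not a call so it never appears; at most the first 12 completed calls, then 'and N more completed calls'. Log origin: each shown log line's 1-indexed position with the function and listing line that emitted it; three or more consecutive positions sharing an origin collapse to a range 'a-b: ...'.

Answer: the defect is in bind_quota at line 12.
Core observation: Position 5 is the first bad log line: 'stage result 13' should read 'stage result 22'.
Call chain: main.
First divergence: position 5 — the shown line 'stage result 13' should read 'stage result 22'.
Intended log window:
  3: located slot 2
  4: hit index 2
  5: stage result 22
Execution walk:
  map_offsets([12, 2, 11, 1], 11) -> 2  [called from bind_quota, line 9]
  bind_quota([12, 2, 11, 1], 11) -> 13  [called from main, line 18]
Log origins:
  1: emitted by main (line 17)
  2: emitted by map_offsets (line 2)
  3: emitted by map_offsets (line 5)
  4: emitted by bind_quota (line 10)
  5: emitted by main (line 19)
A correct fix: line 12: replace `+` with `*`.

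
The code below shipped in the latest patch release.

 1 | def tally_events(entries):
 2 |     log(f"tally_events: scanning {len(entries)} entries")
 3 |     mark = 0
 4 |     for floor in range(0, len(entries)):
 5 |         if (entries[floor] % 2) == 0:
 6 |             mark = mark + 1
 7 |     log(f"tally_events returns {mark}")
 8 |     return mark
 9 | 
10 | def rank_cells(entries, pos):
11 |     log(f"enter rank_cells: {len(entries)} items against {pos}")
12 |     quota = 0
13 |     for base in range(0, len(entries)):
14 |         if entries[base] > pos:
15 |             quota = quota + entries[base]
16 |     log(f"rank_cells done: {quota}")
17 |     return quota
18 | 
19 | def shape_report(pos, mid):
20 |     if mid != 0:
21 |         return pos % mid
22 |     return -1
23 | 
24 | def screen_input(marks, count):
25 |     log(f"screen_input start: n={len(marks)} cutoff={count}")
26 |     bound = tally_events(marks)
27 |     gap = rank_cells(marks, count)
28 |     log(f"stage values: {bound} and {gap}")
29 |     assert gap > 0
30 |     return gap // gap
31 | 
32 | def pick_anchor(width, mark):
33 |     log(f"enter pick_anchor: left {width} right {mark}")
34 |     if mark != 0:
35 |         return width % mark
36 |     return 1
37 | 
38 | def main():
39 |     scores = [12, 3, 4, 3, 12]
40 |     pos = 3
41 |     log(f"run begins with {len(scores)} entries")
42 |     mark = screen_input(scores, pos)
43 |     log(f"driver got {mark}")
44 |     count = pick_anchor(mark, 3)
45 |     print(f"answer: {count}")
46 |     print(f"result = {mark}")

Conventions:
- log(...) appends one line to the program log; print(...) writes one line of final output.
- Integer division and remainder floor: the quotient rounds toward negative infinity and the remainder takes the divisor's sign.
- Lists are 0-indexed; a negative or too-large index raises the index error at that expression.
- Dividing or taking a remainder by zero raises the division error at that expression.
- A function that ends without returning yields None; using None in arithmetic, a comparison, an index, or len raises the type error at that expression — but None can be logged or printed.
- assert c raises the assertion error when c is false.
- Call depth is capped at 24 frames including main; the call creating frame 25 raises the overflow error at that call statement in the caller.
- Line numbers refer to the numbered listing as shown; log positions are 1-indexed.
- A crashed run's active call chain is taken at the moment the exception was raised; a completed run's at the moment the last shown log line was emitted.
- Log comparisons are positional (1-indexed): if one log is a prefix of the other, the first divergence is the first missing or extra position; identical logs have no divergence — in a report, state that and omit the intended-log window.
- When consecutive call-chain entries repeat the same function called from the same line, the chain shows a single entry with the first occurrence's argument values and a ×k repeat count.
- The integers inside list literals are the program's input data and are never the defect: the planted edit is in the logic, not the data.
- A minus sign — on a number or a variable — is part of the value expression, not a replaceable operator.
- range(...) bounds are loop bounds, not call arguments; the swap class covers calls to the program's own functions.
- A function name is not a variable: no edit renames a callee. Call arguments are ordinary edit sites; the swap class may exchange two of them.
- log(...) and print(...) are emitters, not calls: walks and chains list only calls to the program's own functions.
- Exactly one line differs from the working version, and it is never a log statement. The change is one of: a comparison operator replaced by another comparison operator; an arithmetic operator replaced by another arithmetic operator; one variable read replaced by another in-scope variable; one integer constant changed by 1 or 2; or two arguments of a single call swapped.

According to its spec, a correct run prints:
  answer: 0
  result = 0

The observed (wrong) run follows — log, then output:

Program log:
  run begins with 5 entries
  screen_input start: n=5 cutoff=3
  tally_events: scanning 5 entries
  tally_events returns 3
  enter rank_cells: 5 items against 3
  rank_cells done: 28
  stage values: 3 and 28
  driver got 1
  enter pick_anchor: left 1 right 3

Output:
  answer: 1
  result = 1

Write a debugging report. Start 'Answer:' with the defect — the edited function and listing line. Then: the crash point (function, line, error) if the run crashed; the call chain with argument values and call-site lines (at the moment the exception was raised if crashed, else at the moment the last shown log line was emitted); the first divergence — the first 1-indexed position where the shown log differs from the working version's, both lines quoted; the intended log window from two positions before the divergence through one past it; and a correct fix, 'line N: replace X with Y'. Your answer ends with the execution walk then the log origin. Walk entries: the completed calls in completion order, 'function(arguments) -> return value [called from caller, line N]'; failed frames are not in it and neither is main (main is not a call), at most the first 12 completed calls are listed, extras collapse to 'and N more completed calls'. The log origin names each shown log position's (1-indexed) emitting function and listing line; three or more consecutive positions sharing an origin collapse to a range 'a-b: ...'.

Answer: the defect is in screen_input at line 30.
Key observation: The earliest visible damage is log position 8 — 'driver got 1' rather than the intended 'driver got 0'.
Call chain: main -> pick_anchor(1, 3) (called at line 44).
First divergence: position 8; shown 'driver got 1' vs intended 'driver got 0'.
Intended log window:
  6: rank_cells done: 28
  7: stage values: 3 and 28
  8: driver got 0
  9: enter pick_anchor: left 0 right 3
Execution walk:
  tally_events([12, 3, 4, 3, 12]) -> 3  [called from screen_input, line 26]
  rank_cells([12, 3, 4, 3, 12], 3) -> 28  [called from screen_input, line 27]
  screen_input([12, 3, 4, 3, 12], 3) -> 1  [called from main, line 42]
  pick_anchor(1, 3) -> 1  [called from main, line 44]
Log line origins:
  1 — main, line 41
  2 — screen_input, line 25
  3 — tally_events, line 2
  4 — tally_events, line 7
  5 — rank_cells, line 11
  6 — rank_cells, line 16
  7 — screen_input, line 28
  8 — main, line 43
  9 — pick_anchor, line 33
A correct fix: line 30: replace `gap // gap` with `bound // gap`.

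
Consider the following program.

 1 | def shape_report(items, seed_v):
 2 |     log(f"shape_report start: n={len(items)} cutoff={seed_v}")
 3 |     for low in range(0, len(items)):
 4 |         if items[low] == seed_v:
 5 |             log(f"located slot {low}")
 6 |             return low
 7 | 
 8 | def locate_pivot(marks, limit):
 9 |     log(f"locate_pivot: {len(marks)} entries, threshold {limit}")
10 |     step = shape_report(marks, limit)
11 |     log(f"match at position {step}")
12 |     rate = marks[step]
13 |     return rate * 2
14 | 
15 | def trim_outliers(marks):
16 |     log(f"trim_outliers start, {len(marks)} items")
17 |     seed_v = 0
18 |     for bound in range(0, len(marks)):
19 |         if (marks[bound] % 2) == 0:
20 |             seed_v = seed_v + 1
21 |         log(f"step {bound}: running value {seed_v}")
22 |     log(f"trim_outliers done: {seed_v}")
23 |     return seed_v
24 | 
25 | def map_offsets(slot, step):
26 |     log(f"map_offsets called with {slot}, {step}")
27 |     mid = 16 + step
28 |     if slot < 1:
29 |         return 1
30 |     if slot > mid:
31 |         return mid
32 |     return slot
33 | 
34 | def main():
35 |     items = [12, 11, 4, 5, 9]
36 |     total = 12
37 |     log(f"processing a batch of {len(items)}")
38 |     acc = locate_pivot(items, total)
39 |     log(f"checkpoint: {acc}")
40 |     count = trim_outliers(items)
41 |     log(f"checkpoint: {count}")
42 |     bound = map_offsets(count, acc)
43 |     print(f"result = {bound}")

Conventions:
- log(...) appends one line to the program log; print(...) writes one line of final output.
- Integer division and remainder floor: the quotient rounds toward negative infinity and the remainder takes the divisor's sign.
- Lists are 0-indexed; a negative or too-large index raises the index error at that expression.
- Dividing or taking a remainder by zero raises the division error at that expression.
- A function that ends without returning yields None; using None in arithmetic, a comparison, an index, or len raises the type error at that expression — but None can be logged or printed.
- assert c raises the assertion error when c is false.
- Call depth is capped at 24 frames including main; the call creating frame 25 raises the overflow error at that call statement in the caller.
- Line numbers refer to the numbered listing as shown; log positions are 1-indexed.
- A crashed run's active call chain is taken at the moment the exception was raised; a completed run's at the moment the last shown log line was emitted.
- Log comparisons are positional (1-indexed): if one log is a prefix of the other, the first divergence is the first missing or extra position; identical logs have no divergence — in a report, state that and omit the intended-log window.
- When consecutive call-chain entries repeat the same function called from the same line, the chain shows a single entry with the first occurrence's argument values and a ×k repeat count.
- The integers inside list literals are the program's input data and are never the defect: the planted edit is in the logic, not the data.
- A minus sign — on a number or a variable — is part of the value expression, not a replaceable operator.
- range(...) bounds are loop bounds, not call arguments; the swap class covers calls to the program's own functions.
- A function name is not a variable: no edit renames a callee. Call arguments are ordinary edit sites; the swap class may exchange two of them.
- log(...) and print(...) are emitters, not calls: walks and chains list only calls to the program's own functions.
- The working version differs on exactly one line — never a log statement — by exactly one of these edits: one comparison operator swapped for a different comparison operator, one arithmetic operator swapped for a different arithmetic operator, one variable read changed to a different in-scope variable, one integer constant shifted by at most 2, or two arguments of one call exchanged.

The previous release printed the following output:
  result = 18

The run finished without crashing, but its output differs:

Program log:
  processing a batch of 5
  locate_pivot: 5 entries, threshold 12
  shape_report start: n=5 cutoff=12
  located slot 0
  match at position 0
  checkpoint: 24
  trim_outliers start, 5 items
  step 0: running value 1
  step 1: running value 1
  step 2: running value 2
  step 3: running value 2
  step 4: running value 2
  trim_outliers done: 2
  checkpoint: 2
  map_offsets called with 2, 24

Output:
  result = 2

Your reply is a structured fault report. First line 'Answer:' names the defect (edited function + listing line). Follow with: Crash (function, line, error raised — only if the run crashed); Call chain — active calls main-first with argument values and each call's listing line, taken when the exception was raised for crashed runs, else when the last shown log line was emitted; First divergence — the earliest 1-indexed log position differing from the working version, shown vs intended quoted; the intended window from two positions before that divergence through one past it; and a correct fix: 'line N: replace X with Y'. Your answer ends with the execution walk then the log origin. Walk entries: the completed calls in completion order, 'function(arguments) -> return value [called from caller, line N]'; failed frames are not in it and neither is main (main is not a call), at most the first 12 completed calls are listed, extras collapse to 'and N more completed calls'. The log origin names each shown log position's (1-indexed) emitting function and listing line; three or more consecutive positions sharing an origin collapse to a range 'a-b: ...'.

Answer: the defect is in main at line 42.
Key fact: Everything matches until log position 15, which reads 'map_offsets called with 2, 24' in place of 'map_offsets called with 24, 2'.
Call chain: main -> map_offsets(2, 24) (called at line 42).
First divergence: position 15 — the shown line 'map_offsets called with 2, 24' should read 'map_offsets called with 24, 2'.
Intended log window:
  13: trim_outliers done: 2
  14: checkpoint: 2
  15: map_offsets called with 24, 2
Execution walk:
  shape_report([12, 11, 4, 5, 9], 12) -> 0  [called from locate_pivot, line 10]
  locate_pivot([12, 11, 4, 5, 9], 12) -> 24  [called from main, line 38]
  trim_outliers([12, 11, 4, 5, 9]) -> 2  [called from main, line 40]
  map_offsets(2, 24) -> 2  [called from main, line 42]
Log origins:
  1 — main, line 37
  2 — locate_pivot, line 9
  3 — shape_report, line 2
  4 — shape_report, line 5
  5 — locate_pivot, line 11
  6 — main, line 39
  7 — trim_outliers, line 16
  8-12 — trim_outliers, line 21
  13 — trim_outliers, line 22
  14 — main, line 41
  15 — map_offsets, line 26
A correct fix: line 42: replace `map_offsets(count, acc)` with `map_offsets(acc, count)`.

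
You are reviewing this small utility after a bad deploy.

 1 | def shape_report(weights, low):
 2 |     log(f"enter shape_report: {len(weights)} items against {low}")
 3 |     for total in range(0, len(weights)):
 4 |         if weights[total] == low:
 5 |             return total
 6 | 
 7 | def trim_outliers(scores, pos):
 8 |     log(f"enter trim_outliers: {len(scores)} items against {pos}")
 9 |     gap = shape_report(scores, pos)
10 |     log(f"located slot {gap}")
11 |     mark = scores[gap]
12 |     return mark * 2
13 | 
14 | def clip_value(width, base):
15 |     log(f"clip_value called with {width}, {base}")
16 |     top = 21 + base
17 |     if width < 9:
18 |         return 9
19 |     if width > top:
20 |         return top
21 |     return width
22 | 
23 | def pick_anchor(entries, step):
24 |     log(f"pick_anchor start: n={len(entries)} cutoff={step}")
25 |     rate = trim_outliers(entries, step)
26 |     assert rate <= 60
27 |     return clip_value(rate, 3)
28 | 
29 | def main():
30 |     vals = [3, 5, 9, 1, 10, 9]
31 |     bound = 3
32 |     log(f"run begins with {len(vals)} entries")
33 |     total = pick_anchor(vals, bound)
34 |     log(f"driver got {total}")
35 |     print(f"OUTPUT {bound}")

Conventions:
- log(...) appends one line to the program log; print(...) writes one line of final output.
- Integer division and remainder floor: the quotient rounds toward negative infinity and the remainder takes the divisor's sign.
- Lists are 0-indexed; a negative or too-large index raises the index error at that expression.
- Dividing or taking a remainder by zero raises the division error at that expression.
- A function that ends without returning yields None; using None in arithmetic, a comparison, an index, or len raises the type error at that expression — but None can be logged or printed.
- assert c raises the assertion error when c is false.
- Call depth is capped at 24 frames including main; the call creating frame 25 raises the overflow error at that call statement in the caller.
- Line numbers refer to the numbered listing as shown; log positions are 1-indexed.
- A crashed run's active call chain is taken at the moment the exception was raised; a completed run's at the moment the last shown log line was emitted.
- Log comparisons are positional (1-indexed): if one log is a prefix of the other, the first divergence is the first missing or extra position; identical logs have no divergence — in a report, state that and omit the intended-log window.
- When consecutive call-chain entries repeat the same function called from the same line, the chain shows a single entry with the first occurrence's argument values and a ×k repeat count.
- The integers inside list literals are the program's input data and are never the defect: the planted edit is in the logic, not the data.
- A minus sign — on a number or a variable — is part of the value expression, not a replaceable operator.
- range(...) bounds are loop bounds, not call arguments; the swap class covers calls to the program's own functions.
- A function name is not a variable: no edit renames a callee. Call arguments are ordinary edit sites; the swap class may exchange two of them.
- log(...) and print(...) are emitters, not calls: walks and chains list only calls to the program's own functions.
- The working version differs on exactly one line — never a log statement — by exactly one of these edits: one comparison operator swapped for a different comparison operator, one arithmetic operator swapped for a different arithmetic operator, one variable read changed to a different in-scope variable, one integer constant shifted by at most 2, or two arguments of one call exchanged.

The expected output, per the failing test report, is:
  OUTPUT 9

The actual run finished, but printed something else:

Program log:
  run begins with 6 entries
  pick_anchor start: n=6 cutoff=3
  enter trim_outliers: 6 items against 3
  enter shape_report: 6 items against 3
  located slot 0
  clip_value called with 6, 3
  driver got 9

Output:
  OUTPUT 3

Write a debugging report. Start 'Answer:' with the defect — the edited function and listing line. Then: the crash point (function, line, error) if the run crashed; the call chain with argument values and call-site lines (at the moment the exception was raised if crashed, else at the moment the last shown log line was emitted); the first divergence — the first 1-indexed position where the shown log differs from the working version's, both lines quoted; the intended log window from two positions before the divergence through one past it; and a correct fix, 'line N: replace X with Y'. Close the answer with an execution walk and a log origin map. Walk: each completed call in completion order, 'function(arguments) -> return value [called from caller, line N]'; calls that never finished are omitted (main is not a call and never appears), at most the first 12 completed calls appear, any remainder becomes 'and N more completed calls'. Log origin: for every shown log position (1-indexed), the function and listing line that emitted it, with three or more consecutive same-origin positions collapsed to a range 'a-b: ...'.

Answer: the defect is in main at line 35.
Key fact: Nothing in the log betrays the bug — only the output does.
Call chain: main.
First divergence: none — the logs agree in full.
Execution walk:
  shape_report([3, 5, 9, 1, 10, 9], 3) -> 0  [called from trim_outliers, line 9]
  trim_outliers([3, 5, 9, 1, 10, 9], 3) -> 6  [called from pick_anchor, line 25]
  clip_value(6, 3) -> 9  [called from pick_anchor, line 27]
  pick_anchor([3, 5, 9, 1, 10, 9], 3) -> 9  [called from main, line 33]
Log line origins:
  1: logged in main at line 32
  2: logged in pick_anchor at line 24
  3: logged in trim_outliers at line 8
  4: logged in shape_report at line 2
  5: logged in trim_outliers at line 10
  6: logged in clip_value at line 15
  7: logged in main at line 34
A correct fix: line 35: replace `bound` with `total`.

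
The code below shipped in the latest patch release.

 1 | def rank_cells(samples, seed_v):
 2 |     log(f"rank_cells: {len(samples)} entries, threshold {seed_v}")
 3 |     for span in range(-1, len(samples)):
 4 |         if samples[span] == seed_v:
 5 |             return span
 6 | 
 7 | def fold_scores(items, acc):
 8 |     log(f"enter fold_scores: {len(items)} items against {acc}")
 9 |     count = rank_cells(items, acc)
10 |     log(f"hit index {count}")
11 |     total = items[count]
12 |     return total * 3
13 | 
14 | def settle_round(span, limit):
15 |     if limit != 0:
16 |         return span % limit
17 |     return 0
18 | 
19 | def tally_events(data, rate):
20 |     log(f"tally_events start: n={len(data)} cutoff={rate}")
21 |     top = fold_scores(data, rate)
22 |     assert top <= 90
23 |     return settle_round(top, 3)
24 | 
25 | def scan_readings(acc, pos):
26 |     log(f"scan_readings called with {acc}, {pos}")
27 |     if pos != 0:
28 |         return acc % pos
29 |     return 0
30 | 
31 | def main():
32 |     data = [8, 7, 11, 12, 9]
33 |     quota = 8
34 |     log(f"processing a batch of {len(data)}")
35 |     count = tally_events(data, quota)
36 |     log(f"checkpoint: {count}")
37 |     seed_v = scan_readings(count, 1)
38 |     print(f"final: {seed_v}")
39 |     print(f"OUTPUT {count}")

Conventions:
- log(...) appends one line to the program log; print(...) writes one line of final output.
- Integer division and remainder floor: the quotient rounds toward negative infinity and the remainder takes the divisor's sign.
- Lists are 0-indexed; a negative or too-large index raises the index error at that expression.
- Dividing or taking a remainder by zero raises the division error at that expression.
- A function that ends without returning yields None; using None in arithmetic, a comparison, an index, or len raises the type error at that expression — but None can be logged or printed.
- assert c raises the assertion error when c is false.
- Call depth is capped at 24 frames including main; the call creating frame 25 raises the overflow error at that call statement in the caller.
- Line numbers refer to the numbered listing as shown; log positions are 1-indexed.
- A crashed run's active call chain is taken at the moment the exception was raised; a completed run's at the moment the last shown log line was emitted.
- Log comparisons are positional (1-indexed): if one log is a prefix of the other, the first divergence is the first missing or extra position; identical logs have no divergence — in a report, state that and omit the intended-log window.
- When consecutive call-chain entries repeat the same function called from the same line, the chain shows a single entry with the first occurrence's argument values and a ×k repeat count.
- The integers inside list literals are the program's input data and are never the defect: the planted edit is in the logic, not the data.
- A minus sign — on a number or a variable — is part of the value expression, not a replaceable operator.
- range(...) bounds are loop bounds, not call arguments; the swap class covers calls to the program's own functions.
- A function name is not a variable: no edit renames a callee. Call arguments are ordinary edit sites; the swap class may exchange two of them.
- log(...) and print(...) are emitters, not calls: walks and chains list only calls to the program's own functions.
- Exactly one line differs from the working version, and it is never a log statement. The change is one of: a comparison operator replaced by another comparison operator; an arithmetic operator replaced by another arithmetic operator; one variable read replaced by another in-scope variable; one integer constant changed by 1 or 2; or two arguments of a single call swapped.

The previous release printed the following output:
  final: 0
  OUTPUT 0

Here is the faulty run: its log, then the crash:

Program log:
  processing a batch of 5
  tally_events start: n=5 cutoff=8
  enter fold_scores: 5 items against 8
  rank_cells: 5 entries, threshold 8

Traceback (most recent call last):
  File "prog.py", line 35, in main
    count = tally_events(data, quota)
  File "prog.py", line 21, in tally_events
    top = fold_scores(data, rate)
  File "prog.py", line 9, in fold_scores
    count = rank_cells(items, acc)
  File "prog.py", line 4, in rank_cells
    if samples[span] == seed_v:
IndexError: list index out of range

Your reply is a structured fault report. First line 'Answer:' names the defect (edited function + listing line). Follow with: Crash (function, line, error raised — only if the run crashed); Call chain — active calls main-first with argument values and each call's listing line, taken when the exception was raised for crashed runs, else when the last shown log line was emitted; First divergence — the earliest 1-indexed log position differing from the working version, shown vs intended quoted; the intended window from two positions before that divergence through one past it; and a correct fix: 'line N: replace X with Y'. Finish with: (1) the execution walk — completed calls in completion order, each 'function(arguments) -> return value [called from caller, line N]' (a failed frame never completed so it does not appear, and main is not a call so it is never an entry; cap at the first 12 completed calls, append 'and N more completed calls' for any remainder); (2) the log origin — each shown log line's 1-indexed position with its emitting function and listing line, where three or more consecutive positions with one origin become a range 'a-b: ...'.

Answer: the defect is in rank_cells at line 3.
Key observation: The faulty run's log stops after 4 lines; the working version's next line would be 'hit index 0'.
Crash: rank_cells, line 4, IndexError.
Call chain: main -> tally_events([8, 7, 11, 12, 9], 8) (called at line 35) -> fold_scores([8, 7, 11, 12, 9], 8) (called at line 21) -> rank_cells([8, 7, 11, 12, 9], 8) (called at line 9).
First divergence: position 5; the shown log stops at 4 lines while the working version next logs 'hit index 0'.
Intended log window:
  3: enter fold_scores: 5 items against 8
  4: rank_cells: 5 entries, threshold 8
  5: hit index 0
  6: checkpoint: 0
Execution walk:
  (no call completed)
Log line origins:
  1: logged in main at line 34
  2: logged in tally_events at line 20
  3: logged in fold_scores at line 8
  4: logged in rank_cells at line 2
A correct fix: line 3: replace `-1` with `0`.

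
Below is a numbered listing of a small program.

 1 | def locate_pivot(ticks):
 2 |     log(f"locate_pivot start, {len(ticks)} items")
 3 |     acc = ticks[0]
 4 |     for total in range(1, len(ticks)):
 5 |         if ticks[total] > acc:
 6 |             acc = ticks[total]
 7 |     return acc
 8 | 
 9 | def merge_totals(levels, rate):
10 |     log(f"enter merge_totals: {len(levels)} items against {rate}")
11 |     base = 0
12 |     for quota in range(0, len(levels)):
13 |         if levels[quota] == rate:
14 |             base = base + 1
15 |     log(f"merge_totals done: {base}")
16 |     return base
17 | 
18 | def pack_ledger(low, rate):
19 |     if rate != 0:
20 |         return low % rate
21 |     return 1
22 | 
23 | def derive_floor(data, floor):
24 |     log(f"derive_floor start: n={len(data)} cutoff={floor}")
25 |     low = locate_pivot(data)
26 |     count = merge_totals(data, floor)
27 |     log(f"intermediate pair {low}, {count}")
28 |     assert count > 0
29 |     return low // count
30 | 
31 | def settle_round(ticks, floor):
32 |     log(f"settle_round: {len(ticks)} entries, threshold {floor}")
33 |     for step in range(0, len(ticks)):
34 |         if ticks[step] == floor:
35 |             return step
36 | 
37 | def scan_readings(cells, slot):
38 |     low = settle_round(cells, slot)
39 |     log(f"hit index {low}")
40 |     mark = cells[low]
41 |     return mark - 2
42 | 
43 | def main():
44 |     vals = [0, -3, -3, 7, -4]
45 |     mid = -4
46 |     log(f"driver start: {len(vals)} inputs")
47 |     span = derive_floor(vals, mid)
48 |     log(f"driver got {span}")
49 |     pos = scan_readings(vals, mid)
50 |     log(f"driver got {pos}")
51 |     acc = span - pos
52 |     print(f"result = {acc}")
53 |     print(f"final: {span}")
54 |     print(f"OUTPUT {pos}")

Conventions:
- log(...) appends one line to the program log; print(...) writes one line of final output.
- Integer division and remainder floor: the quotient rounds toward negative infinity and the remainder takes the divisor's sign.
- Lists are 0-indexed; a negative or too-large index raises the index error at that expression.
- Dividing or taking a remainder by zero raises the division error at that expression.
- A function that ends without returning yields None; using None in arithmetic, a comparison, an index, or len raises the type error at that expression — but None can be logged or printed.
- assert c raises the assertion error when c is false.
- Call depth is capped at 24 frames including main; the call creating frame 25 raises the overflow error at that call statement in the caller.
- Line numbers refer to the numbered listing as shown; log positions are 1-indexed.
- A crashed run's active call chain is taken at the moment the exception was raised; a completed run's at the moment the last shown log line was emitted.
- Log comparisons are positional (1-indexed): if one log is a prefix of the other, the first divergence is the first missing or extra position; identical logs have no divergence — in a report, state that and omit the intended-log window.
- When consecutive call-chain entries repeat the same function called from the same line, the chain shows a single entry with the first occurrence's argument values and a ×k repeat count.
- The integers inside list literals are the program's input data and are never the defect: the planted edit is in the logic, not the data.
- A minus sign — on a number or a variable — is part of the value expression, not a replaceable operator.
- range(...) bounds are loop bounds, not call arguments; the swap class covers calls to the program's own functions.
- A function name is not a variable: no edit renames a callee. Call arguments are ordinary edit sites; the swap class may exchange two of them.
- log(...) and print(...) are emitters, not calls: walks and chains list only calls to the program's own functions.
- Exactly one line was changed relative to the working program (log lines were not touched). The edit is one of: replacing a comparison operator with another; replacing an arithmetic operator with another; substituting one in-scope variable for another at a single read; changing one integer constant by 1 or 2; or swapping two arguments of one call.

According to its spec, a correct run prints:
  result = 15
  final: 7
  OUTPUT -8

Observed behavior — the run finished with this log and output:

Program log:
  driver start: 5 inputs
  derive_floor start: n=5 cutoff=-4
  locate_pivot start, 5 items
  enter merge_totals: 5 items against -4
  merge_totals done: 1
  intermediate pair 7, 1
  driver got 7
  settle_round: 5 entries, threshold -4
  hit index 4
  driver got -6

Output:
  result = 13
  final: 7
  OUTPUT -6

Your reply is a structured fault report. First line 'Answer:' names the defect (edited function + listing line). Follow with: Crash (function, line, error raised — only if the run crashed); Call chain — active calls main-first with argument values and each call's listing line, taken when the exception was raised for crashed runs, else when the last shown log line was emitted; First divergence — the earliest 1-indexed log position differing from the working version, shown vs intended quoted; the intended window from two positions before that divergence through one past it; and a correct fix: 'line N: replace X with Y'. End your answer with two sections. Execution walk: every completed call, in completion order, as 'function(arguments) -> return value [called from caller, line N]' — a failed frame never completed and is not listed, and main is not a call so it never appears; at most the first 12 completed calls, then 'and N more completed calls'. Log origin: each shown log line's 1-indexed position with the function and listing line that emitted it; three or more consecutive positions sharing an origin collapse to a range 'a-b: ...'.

Answer: the defect is in scan_readings at line 41.
Core observation: At log position 10 the runs split — shown 'driver got -6', but the working version logs 'driver got -8'.
Call chain: main.
First divergence: position 10; shown 'driver got -6' vs intended 'driver got -8'.
Intended log window:
  8: settle_round: 5 entries, threshold -4
  9: hit index 4
  10: driver got -8
Execution walk:
  locate_pivot([0, -3, -3, 7, -4]) -> 7  [called from derive_floor, line 25]
  merge_totals([0, -3, -3, 7, -4], -4) -> 1  [called from derive_floor, line 26]
  derive_floor([0, -3, -3, 7, -4], -4) -> 7  [called from main, line 47]
  settle_round([0, -3, -3, 7, -4], -4) -> 4  [called from scan_readings, line 38]
  scan_readings([0, -3, -3, 7, -4], -4) -> -6  [called from main, line 49]
Log line origins:
  1: from main, line 46
  2: from derive_floor, line 24
  3: from locate_pivot, line 2
  4: from merge_totals, line 10
  5: from merge_totals, line 15
  6: from derive_floor, line 27
  7: from main, line 48
  8: from settle_round, line 32
  9: from scan_readings, line 39
  10: from main, line 50
A correct fix: line 41: replace `-` with `*`.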